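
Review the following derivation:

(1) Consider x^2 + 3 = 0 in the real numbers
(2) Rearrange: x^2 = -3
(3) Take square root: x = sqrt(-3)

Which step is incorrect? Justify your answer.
Step 3: Take square root: x = sqrt(-3)

Step 3 takes the square root of -3, which is negative. In the real number system, the square root of a negative number is undefined. The equation x^2 + 3 = 0 has no real solutions. Square roots of negative numbers only exist in the complex numbers.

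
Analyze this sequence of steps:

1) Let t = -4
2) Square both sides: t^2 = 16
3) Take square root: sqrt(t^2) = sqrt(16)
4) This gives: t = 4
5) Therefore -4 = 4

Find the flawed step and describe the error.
Step 4: This gives: t = 4

Step 4 incorrectly states that sqrt(t^2) = t. The correct identity is sqrt(t^2) = |t|. Since t = -4 < 0, we have sqrt(t^2) = |-4| = 4, not t = -4.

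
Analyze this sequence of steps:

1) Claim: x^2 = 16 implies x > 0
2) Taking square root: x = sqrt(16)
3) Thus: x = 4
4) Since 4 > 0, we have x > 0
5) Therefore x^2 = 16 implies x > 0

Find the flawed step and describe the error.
Step 2: Taking square root: x = sqrt(16)

Step 2 takes the square root and assumes the positive root only. The equation x^2 = 16 actually has two solutions: x = 4 and x = -4. The proof silently assumes x > 0 without justification, then uses this assumption to conclude x > 0, which is circular. The counterexample x = -4 shows the claim is false.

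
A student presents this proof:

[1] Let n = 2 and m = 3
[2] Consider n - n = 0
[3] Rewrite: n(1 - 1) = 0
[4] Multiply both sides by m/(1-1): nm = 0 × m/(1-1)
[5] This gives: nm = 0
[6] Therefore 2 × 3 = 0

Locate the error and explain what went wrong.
Step 4: Multiply both sides by m/(1-1): nm = 0 × m/(1-1)

Step 4 multiplies both sides by m/(1-1). However, 1-1 = 0, so this is multiplication by m/0, which is undefined. We cannot multiply by an undefined expression.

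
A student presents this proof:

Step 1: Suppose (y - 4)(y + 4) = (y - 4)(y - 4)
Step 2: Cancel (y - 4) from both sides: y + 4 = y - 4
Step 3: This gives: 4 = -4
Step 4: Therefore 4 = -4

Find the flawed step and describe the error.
Step 2: Cancel (y - 4) from both sides: y + 4 = y - 4

Step 2 cancels (y - 4) from both sides. This is only valid if (y - 4) ≠ 0, i.e., y ≠ 4. When y = 4, both sides equal zero regardless of the other factors. The correct approach requires considering y = 4 as a separate case.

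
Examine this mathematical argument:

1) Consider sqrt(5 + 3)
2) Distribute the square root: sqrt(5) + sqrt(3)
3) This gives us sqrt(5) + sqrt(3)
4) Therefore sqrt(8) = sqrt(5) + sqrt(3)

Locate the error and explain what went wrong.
Step 2: Distribute the square root: sqrt(5) + sqrt(3)

Step 2 incorrectly 'distributes' the square root over addition. The square root function does not distribute: sqrt(a + b) ≠ sqrt(a) + sqrt(b). In fact, sqrt(5 + 3) = sqrt(8) ≈ 2.8284, while sqrt(5) + sqrt(3) ≈ 3.9681.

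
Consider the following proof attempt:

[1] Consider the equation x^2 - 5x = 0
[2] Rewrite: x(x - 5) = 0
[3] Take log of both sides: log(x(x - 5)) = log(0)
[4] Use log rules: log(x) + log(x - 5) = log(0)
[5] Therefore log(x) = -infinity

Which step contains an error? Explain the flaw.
Step 3: Take log of both sides: log(x(x - 5)) = log(0)

Step 3 takes the logarithm of both sides, resulting in log(0) on the right side. The logarithm is only defined for positive numbers; log(0) is undefined (approaches negative infinity). This operation is invalid.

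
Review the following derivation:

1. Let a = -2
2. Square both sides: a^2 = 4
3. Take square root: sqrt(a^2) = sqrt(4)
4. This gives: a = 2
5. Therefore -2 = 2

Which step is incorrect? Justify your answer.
Step 4: This gives: a = 2

Step 4 incorrectly states that sqrt(a^2) = a. The correct identity is sqrt(a^2) = |a|. Since a = -2 < 0, we have sqrt(a^2) = |-2| = 2, not a = -2.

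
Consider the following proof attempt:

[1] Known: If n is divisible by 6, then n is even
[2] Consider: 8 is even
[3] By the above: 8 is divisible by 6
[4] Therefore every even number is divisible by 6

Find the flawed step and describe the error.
Step 3: By the above: 8 is divisible by 6

Step 3 commits the fallacy of affirming the consequent. The known fact 'divisible by 6 → even' does NOT imply 'even → divisible by 6'. That would be the converse, which is false. For example, 8 is even but 8 ÷ 6 = 1.33, which is not an integer.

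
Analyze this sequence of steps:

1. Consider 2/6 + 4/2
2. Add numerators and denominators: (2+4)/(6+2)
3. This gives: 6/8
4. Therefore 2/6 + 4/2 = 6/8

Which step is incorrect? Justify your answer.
Step 2: Add numerators and denominators: (2+4)/(6+2)

Step 2 incorrectly adds fractions by separately adding numerators and denominators. This is wrong. The correct method requires a common denominator: 2/6 + 4/2 = (2×2 + 4×6)/(6×2) = 28/12 = 7/3. The method used gives 6/8, which is different.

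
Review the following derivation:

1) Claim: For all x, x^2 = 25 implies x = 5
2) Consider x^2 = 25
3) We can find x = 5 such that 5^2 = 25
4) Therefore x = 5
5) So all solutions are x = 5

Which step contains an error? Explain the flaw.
Step 4: Therefore x = 5

Step 4 incorrectly concludes that x = 5 is the only solution. The proof shows that x = 5 is A solution (existence), but does not show it is the ONLY solution (uniqueness). In fact, x = -5 is also a solution since (-5)^2 = 25. Finding one solution doesn't prove there are no others.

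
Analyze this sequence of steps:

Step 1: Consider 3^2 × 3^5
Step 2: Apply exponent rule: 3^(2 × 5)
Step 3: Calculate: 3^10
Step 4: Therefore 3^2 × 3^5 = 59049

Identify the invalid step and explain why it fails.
Step 2: Apply exponent rule: 3^(2 × 5)

Step 2 incorrectly states that a^b × a^c = a^(b×c). The correct rule is a^b × a^c = a^(b+c). The actual value is 3^2 × 3^5 = 3^7 = 2187, not 3^10 = 59049.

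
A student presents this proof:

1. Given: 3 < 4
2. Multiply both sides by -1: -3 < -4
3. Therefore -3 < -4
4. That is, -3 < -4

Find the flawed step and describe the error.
Step 2: Multiply both sides by -1: -3 < -4

Step 2 multiplies both sides by -1 but fails to reverse the inequality sign. When multiplying (or dividing) an inequality by a negative number, the direction must be reversed. Since 3 < 4, we should get -3 > -4, i.e., -3 > -4.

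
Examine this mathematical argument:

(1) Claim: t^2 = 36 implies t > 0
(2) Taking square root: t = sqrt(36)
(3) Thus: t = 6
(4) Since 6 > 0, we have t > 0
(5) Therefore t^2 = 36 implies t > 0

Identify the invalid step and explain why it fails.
Step 2: Taking square root: t = sqrt(36)

Step 2 takes the square root and assumes the positive root only. The equation t^2 = 36 actually has two solutions: t = 6 and t = -6. The proof silently assumes t > 0 without justification, then uses this assumption to conclude t > 0, which is circular. The counterexample t = -6 shows the claim is false.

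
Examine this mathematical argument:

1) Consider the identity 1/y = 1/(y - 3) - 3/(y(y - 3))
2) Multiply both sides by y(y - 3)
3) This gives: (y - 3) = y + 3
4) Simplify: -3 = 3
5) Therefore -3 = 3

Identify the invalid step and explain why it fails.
Step 3: This gives: (y - 3) = y + 3

Step 3 makes a sign error when clearing denominators. Multiplying -3/(y(y - 3)) by y(y - 3) gives -3, not +3. The correct result is (y - 3) = y - 3, which is trivially true, not (y - 3) = y + 3. (Step 1 is a valid identity: 1/(y - 3) - 3/(y(y - 3)) = (y - 3)/(y(y - 3)) = 1/y.)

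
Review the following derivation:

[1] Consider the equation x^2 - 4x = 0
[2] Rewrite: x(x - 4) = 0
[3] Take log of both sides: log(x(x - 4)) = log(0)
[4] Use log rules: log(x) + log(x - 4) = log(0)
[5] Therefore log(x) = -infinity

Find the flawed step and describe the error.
Step 3: Take log of both sides: log(x(x - 4)) = log(0)

Step 3 takes the logarithm of both sides, resulting in log(0) on the right side. The logarithm is only defined for positive numbers; log(0) is undefined (approaches negative infinity). This operation is invalid.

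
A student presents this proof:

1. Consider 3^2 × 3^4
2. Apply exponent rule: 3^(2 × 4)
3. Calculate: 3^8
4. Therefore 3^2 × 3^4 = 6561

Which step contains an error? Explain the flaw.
Step 2: Apply exponent rule: 3^(2 × 4)

Step 2 incorrectly states that a^b × a^c = a^(b×c). The correct rule is a^b × a^c = a^(b+c). The actual value is 3^2 × 3^4 = 3^6 = 729, not 3^8 = 6561.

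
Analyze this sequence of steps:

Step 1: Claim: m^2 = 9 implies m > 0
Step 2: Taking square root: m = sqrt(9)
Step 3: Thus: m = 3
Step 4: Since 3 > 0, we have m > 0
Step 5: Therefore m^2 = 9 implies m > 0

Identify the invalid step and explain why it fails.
Step 2: Taking square root: m = sqrt(9)

Step 2 takes the square root and assumes the positive root only. The equation m^2 = 9 actually has two solutions: m = 3 and m = -3. The proof silently assumes m > 0 without justification, then uses this assumption to conclude m > 0, which is circular. The counterexample m = -3 shows the claim is false.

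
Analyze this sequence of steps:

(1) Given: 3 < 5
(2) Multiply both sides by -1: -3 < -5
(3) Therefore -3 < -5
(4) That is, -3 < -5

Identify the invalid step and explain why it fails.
Step 2: Multiply both sides by -1: -3 < -5

Step 2 multiplies both sides by -1 but fails to reverse the inequality sign. When multiplying (or dividing) an inequality by a negative number, the direction must be reversed. Since 3 < 5, we should get -3 > -5, i.e., -3 > -5.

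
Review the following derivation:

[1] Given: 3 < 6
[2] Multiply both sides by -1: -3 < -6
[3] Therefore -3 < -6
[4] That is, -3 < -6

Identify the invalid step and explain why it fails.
Step 2: Multiply both sides by -1: -3 < -6

Step 2 multiplies both sides by -1 but fails to reverse the inequality sign. When multiplying (or dividing) an inequality by a negative number, the direction must be reversed. Since 3 < 6, we should get -3 > -6, i.e., -3 > -6.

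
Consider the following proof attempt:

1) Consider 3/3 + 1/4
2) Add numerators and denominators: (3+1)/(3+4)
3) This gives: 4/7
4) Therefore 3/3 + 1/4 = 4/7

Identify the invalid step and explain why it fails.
Step 2: Add numerators and denominators: (3+1)/(3+4)

Step 2 incorrectly adds fractions by separately adding numerators and denominators. This is wrong. The correct method requires a common denominator: 3/3 + 1/4 = (3×4 + 1×3)/(3×4) = 15/12 = 5/4. The method used gives 4/7, which is different.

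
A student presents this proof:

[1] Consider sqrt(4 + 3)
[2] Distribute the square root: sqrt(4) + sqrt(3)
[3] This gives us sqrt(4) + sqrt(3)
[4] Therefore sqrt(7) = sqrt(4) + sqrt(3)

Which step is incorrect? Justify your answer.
Step 2: Distribute the square root: sqrt(4) + sqrt(3)

Step 2 incorrectly 'distributes' the square root over addition. The square root function does not distribute: sqrt(a + b) ≠ sqrt(a) + sqrt(b). In fact, sqrt(4 + 3) = sqrt(7) ≈ 2.6458, while sqrt(4) + sqrt(3) ≈ 3.7321.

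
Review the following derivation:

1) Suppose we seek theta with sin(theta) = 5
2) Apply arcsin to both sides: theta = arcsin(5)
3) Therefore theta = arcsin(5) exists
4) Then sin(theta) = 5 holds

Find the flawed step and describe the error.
Step 2: Apply arcsin to both sides: theta = arcsin(5)

Step 2 applies arcsin to 5. However, arcsin(x) is only defined for x in [-1, 1] because sin(theta) can only produce values in that range. Since |5| > 1, arcsin(5) is undefined. There is no angle whose sine equals 5.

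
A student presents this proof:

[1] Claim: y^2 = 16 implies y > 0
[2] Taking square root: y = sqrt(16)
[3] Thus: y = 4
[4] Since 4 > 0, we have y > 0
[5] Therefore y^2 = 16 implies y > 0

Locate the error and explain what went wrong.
Step 2: Taking square root: y = sqrt(16)

Step 2 takes the square root and assumes the positive root only. The equation y^2 = 16 actually has two solutions: y = 4 and y = -4. The proof silently assumes y > 0 without justification, then uses this assumption to conclude y > 0, which is circular. The counterexample y = -4 shows the claim is false.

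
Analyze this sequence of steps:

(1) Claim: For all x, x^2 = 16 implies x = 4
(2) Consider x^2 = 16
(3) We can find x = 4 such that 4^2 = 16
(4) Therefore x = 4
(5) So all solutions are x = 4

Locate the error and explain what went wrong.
Step 4: Therefore x = 4

Step 4 incorrectly concludes that x = 4 is the only solution. The proof shows that x = 4 is A solution (existence), but does not show it is the ONLY solution (uniqueness). In fact, x = -4 is also a solution since (-4)^2 = 16. Finding one solution doesn't prove there are no others.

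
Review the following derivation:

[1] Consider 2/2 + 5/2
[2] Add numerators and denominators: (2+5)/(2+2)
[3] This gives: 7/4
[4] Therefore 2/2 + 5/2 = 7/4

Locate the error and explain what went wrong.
Step 2: Add numerators and denominators: (2+5)/(2+2)

Step 2 incorrectly adds fractions by separately adding numerators and denominators. This is wrong. The correct method requires a common denominator: 2/2 + 5/2 = (2×2 + 5×2)/(2×2) = 14/4 = 7/2. The method used gives 7/4, which is different.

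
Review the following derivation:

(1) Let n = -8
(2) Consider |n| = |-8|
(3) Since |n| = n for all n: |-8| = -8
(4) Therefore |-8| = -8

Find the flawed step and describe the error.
Step 3: Since |n| = n for all n: |-8| = -8

Step 3 incorrectly states that |n| = n for all n. The correct definition is |n| = n when n >= 0, and |n| = -n when n < 0. Since -8 < 0, we have |-8| = -(-8) = 8, not -8.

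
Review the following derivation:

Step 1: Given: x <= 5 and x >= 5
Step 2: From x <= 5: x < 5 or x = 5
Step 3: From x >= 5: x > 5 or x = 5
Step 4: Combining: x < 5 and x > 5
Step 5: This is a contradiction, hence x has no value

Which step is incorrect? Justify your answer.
Step 4: Combining: x < 5 and x > 5

Step 4 incorrectly combines the conditions. From x <= 5 and x >= 5, the intersection is x = 5. The error treats the 'or' cases as 'and' requirements. The correct conclusion is that x = 5 is the unique solution, not that no solution exists.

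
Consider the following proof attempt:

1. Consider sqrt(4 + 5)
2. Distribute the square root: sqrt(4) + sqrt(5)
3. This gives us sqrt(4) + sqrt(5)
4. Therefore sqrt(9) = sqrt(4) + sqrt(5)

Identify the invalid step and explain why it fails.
Step 2: Distribute the square root: sqrt(4) + sqrt(5)

Step 2 incorrectly 'distributes' the square root over addition. The square root function does not distribute: sqrt(a + b) ≠ sqrt(a) + sqrt(b). In fact, sqrt(4 + 5) = sqrt(9) ≈ 3.0000, while sqrt(4) + sqrt(5) ≈ 4.2361.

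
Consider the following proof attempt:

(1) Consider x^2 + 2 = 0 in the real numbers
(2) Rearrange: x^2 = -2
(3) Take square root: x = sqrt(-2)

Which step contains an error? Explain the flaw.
Step 3: Take square root: x = sqrt(-2)

Step 3 takes the square root of -2, which is negative. In the real number system, the square root of a negative number is undefined. The equation x^2 + 2 = 0 has no real solutions. Square roots of negative numbers only exist in the complex numbers.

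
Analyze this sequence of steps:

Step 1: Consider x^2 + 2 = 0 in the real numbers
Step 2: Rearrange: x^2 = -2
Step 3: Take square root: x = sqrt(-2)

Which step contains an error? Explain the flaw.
Step 3: Take square root: x = sqrt(-2)

Step 3 takes the square root of -2, which is negative. In the real number system, the square root of a negative number is undefined. The equation x^2 + 2 = 0 has no real solutions. Square roots of negative numbers only exist in the complex numbers.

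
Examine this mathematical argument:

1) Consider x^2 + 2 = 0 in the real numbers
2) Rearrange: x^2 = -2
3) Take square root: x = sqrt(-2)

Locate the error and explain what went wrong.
Step 3: Take square root: x = sqrt(-2)

Step 3 takes the square root of -2, which is negative. In the real number system, the square root of a negative number is undefined. The equation x^2 + 2 = 0 has no real solutions. Square roots of negative numbers only exist in the complex numbers.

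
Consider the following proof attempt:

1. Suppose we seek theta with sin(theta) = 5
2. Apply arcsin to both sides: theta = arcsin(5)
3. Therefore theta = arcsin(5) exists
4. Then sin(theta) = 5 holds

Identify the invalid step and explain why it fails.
Step 2: Apply arcsin to both sides: theta = arcsin(5)

Step 2 applies arcsin to 5. However, arcsin(x) is only defined for x in [-1, 1] because sin(theta) can only produce values in that range. Since |5| > 1, arcsin(5) is undefined. There is no angle whose sine equals 5.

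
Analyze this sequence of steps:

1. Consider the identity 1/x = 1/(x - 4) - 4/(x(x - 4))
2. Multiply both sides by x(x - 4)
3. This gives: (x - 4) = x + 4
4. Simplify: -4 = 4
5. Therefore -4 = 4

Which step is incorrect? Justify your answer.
Step 3: This gives: (x - 4) = x + 4

Step 3 makes a sign error when clearing denominators. Multiplying -4/(x(x - 4)) by x(x - 4) gives -4, not +4. The correct result is (x - 4) = x - 4, which is trivially true, not (x - 4) = x + 4. (Step 1 is a valid identity: 1/(x - 4) - 4/(x(x - 4)) = (x - 4)/(x(x - 4)) = 1/x.)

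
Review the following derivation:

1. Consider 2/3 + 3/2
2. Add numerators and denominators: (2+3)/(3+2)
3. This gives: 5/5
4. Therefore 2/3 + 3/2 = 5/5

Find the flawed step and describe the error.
Step 2: Add numerators and denominators: (2+3)/(3+2)

Step 2 incorrectly adds fractions by separately adding numerators and denominators. This is wrong. The correct method requires a common denominator: 2/3 + 3/2 = (2×2 + 3×3)/(3×2) = 13/6 = 13/6. The method used gives 5/5, which is different.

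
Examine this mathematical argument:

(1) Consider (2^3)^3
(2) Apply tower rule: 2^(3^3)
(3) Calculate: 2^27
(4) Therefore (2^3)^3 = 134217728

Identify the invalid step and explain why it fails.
Step 2: Apply tower rule: 2^(3^3)

Step 2 incorrectly states that (a^b)^c = a^(b^c). The correct rule is (a^b)^c = a^(b×c). The actual value is (2^3)^3 = 2^9 = 512, not 2^27 = 134217728.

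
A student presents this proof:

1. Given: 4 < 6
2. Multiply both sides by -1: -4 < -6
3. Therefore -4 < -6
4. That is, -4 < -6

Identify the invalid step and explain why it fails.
Step 2: Multiply both sides by -1: -4 < -6

Step 2 multiplies both sides by -1 but fails to reverse the inequality sign. When multiplying (or dividing) an inequality by a negative number, the direction must be reversed. Since 4 < 6, we should get -4 > -6, i.e., -4 > -6.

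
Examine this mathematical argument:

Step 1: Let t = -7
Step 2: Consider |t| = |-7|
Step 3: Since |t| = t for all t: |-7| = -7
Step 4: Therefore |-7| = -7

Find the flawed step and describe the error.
Step 3: Since |t| = t for all t: |-7| = -7

Step 3 incorrectly states that |t| = t for all t. The correct definition is |t| = t when t >= 0, and |t| = -t when t < 0. Since -7 < 0, we have |-7| = -(-7) = 7, not -7.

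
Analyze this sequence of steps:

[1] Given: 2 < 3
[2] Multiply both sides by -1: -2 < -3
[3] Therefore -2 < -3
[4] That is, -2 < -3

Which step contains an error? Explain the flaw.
Step 2: Multiply both sides by -1: -2 < -3

Step 2 multiplies both sides by -1 but fails to reverse the inequality sign. When multiplying (or dividing) an inequality by a negative number, the direction must be reversed. Since 2 < 3, we should get -2 > -3, i.e., -2 > -3.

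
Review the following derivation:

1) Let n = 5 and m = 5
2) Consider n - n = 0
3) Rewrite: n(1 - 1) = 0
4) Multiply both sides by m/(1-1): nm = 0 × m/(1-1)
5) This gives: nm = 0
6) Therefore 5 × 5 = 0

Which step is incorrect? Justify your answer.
Step 4: Multiply both sides by m/(1-1): nm = 0 × m/(1-1)

Step 4 multiplies both sides by m/(1-1). However, 1-1 = 0, so this is multiplication by m/0, which is undefined. We cannot multiply by an undefined expression.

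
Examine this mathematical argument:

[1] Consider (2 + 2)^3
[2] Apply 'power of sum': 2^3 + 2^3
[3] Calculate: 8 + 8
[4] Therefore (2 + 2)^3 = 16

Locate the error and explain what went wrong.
Step 2: Apply 'power of sum': 2^3 + 2^3

Step 2 incorrectly applies a non-existent rule '(a+b)^n = a^n + b^n'. This is false in general. The correct expansion uses the binomial theorem. The actual value is (2 + 2)^3 = 4^3 = 64, not 16.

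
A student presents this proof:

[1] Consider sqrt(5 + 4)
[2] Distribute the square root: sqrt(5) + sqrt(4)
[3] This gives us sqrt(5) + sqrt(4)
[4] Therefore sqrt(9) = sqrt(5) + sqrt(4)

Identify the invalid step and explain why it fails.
Step 2: Distribute the square root: sqrt(5) + sqrt(4)

Step 2 incorrectly 'distributes' the square root over addition. The square root function does not distribute: sqrt(a + b) ≠ sqrt(a) + sqrt(b). In fact, sqrt(5 + 4) = sqrt(9) ≈ 3.0000, while sqrt(5) + sqrt(4) ≈ 4.2361.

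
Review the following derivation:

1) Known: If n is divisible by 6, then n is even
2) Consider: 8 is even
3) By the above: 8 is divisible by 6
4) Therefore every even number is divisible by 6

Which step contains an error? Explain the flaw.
Step 3: By the above: 8 is divisible by 6

Step 3 commits the fallacy of affirming the consequent. The known fact 'divisible by 6 → even' does NOT imply 'even → divisible by 6'. That would be the converse, which is false. For example, 8 is even but 8 ÷ 6 = 1.33, which is not an integer.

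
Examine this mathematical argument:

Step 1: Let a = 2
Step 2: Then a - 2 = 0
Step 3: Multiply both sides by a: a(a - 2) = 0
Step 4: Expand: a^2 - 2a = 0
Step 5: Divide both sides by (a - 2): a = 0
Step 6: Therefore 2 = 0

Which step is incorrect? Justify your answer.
Step 5: Divide both sides by (a - 2): a = 0

Step 5 divides both sides by (a - 2). However, since a = 2, we have (a - 2) = 0. Division by zero is undefined, making this step invalid.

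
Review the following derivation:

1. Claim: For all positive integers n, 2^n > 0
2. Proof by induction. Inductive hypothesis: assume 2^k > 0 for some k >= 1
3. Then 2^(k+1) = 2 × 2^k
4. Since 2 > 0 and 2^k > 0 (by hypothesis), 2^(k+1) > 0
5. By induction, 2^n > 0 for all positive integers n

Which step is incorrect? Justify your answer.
Step 5: By induction, 2^n > 0 for all positive integers n

Step 5 concludes the proof by induction, but no base case was ever established. A valid induction proof requires: (1) a base case proving 2^1 > 0, and (2) an inductive step showing IF 2^k > 0 THEN 2^(k+1) > 0. Steps 2-4 correctly establish the inductive step, but without the base case the conclusion in step 5 does not follow.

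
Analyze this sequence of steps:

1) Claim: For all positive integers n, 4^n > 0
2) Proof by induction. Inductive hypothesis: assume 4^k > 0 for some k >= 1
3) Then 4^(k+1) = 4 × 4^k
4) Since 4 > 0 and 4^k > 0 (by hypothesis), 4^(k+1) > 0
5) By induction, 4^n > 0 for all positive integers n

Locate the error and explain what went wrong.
Step 5: By induction, 4^n > 0 for all positive integers n

Step 5 concludes the proof by induction, but no base case was ever established. A valid induction proof requires: (1) a base case proving 4^1 > 0, and (2) an inductive step showing IF 4^k > 0 THEN 4^(k+1) > 0. Steps 2-4 correctly establish the inductive step, but without the base case the conclusion in step 5 does not follow.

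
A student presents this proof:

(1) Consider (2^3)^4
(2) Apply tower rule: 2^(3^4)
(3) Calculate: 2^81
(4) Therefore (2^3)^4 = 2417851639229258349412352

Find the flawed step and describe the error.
Step 2: Apply tower rule: 2^(3^4)

Step 2 incorrectly states that (a^b)^c = a^(b^c). The correct rule is (a^b)^c = a^(b×c). The actual value is (2^3)^4 = 2^12 = 4096, not 2^81 = 2417851639229258349412352.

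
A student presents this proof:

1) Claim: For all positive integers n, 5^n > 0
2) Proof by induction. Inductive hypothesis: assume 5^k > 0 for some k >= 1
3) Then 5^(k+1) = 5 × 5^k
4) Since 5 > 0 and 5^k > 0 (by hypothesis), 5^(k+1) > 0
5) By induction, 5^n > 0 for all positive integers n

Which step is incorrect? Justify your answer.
Step 5: By induction, 5^n > 0 for all positive integers n

Step 5 concludes the proof by induction, but no base case was ever established. A valid induction proof requires: (1) a base case proving 5^1 > 0, and (2) an inductive step showing IF 5^k > 0 THEN 5^(k+1) > 0. Steps 2-4 correctly establish the inductive step, but without the base case the conclusion in step 5 does not follow.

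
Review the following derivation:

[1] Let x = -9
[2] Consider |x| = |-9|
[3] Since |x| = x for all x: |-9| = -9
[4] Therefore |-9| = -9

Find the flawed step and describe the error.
Step 3: Since |x| = x for all x: |-9| = -9

Step 3 incorrectly states that |x| = x for all x. The correct definition is |x| = x when x >= 0, and |x| = -x when x < 0. Since -9 < 0, we have |-9| = -(-9) = 9, not -9.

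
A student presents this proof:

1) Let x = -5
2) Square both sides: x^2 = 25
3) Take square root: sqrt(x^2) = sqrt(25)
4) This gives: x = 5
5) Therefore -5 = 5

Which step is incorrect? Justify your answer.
Step 4: This gives: x = 5

Step 4 incorrectly states that sqrt(x^2) = x. The correct identity is sqrt(x^2) = |x|. Since x = -5 < 0, we have sqrt(x^2) = |-5| = 5, not x = -5.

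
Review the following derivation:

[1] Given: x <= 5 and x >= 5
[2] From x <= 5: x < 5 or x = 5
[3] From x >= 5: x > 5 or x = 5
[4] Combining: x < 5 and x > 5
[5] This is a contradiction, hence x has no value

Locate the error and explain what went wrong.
Step 4: Combining: x < 5 and x > 5

Step 4 incorrectly combines the conditions. From x <= 5 and x >= 5, the intersection is x = 5. The error treats the 'or' cases as 'and' requirements. The correct conclusion is that x = 5 is the unique solution, not that no solution exists.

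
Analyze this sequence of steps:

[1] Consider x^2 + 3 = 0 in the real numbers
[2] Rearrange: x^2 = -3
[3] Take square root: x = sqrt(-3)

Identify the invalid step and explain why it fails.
Step 3: Take square root: x = sqrt(-3)

Step 3 takes the square root of -3, which is negative. In the real number system, the square root of a negative number is undefined. The equation x^2 + 3 = 0 has no real solutions. Square roots of negative numbers only exist in the complex numbers.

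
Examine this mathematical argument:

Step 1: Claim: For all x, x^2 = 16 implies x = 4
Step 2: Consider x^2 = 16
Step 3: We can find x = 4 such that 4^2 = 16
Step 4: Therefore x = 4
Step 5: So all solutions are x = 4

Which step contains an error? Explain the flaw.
Step 4: Therefore x = 4

Step 4 incorrectly concludes that x = 4 is the only solution. The proof shows that x = 4 is A solution (existence), but does not show it is the ONLY solution (uniqueness). In fact, x = -4 is also a solution since (-4)^2 = 16. Finding one solution doesn't prove there are no others.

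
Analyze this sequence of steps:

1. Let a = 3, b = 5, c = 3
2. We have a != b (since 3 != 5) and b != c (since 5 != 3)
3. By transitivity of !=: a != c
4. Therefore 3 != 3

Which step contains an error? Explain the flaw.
Step 3: By transitivity of !=: a != c

Step 3 incorrectly applies transitivity to the '!=' relation. Transitivity states: if a R b and b R c, then a R c. However, '!=' is not transitive. Counterexample: 3 != 5 and 5 != 3, but 3 = 3 (both equal 3). Transitivity holds for relations like <, <=, =, but not for !=.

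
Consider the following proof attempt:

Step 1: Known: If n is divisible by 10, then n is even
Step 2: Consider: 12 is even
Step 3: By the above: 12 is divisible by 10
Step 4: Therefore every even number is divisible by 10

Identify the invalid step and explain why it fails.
Step 3: By the above: 12 is divisible by 10

Step 3 commits the fallacy of affirming the consequent. The known fact 'divisible by 10 → even' does NOT imply 'even → divisible by 10'. That would be the converse, which is false. For example, 12 is even but 12 ÷ 10 = 1.20, which is not an integer.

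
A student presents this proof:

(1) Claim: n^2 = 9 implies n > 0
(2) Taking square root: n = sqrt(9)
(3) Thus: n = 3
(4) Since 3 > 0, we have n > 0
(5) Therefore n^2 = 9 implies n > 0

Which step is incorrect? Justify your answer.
Step 2: Taking square root: n = sqrt(9)

Step 2 takes the square root and assumes the positive root only. The equation n^2 = 9 actually has two solutions: n = 3 and n = -3. The proof silently assumes n > 0 without justification, then uses this assumption to conclude n > 0, which is circular. The counterexample n = -3 shows the claim is false.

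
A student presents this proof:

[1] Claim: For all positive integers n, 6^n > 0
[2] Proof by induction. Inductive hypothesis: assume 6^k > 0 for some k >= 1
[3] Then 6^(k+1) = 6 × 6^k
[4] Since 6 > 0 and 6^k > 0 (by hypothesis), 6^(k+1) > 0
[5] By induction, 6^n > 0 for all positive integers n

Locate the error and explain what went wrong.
Step 5: By induction, 6^n > 0 for all positive integers n

Step 5 concludes the proof by induction, but no base case was ever established. A valid induction proof requires: (1) a base case proving 6^1 > 0, and (2) an inductive step showing IF 6^k > 0 THEN 6^(k+1) > 0. Steps 2-4 correctly establish the inductive step, but without the base case the conclusion in step 5 does not follow.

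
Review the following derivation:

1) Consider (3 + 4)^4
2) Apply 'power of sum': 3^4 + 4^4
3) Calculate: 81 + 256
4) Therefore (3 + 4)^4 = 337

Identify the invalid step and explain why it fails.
Step 2: Apply 'power of sum': 3^4 + 4^4

Step 2 incorrectly applies a non-existent rule '(a+b)^n = a^n + b^n'. This is false in general. The correct expansion uses the binomial theorem. The actual value is (3 + 4)^4 = 7^4 = 2401, not 337.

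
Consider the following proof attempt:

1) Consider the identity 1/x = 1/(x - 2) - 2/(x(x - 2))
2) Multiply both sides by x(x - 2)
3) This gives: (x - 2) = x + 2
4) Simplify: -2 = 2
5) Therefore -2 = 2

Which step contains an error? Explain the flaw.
Step 3: This gives: (x - 2) = x + 2

Step 3 makes a sign error when clearing denominators. Multiplying -2/(x(x - 2)) by x(x - 2) gives -2, not +2. The correct result is (x - 2) = x - 2, which is trivially true, not (x - 2) = x + 2. (Step 1 is a valid identity: 1/(x - 2) - 2/(x(x - 2)) = (x - 2)/(x(x - 2)) = 1/x.)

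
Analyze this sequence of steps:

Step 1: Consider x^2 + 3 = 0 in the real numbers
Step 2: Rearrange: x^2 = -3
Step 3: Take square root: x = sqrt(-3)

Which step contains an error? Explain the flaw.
Step 3: Take square root: x = sqrt(-3)

Step 3 takes the square root of -3, which is negative. In the real number system, the square root of a negative number is undefined. The equation x^2 + 3 = 0 has no real solutions. Square roots of negative numbers only exist in the complex numbers.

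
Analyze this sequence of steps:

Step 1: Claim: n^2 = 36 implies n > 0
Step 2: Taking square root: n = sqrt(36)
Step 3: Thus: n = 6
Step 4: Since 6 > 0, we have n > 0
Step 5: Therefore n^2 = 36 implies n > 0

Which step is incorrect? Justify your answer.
Step 2: Taking square root: n = sqrt(36)

Step 2 takes the square root and assumes the positive root only. The equation n^2 = 36 actually has two solutions: n = 6 and n = -6. The proof silently assumes n > 0 without justification, then uses this assumption to conclude n > 0, which is circular. The counterexample n = -6 shows the claim is false.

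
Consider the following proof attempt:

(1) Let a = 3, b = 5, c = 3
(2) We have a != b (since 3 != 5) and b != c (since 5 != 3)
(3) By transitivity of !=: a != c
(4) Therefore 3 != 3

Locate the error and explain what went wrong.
Step 3: By transitivity of !=: a != c

Step 3 incorrectly applies transitivity to the '!=' relation. Transitivity states: if a R b and b R c, then a R c. However, '!=' is not transitive. Counterexample: 3 != 5 and 5 != 3, but 3 = 3 (both equal 3). Transitivity holds for relations like <, <=, =, but not for !=.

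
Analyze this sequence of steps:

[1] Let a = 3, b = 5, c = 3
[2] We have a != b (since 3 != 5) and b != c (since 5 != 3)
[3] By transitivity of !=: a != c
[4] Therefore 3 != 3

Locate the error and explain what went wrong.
Step 3: By transitivity of !=: a != c

Step 3 incorrectly applies transitivity to the '!=' relation. Transitivity states: if a R b and b R c, then a R c. However, '!=' is not transitive. Counterexample: 3 != 5 and 5 != 3, but 3 = 3 (both equal 3). Transitivity holds for relations like <, <=, =, but not for !=.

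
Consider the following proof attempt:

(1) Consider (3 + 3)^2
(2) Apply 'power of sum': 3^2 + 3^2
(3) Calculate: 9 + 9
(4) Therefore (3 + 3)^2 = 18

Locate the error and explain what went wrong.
Step 2: Apply 'power of sum': 3^2 + 3^2

Step 2 incorrectly applies a non-existent rule '(a+b)^n = a^n + b^n'. This is false in general. The correct expansion uses the binomial theorem. The actual value is (3 + 3)^2 = 6^2 = 36, not 18.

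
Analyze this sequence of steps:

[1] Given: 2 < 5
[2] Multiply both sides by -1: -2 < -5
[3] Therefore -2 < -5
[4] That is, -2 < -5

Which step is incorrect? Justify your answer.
Step 2: Multiply both sides by -1: -2 < -5

Step 2 multiplies both sides by -1 but fails to reverse the inequality sign. When multiplying (or dividing) an inequality by a negative number, the direction must be reversed. Since 2 < 5, we should get -2 > -5, i.e., -2 > -5.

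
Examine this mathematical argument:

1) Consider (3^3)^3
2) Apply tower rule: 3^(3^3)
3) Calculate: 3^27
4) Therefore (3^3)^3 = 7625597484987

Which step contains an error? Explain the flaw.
Step 2: Apply tower rule: 3^(3^3)

Step 2 incorrectly states that (a^b)^c = a^(b^c). The correct rule is (a^b)^c = a^(b×c). The actual value is (3^3)^3 = 3^9 = 19683, not 3^27 = 7625597484987.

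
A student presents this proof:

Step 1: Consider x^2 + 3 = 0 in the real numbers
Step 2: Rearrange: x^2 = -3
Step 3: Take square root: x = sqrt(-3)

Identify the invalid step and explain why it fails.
Step 3: Take square root: x = sqrt(-3)

Step 3 takes the square root of -3, which is negative. In the real number system, the square root of a negative number is undefined. The equation x^2 + 3 = 0 has no real solutions. Square roots of negative numbers only exist in the complex numbers.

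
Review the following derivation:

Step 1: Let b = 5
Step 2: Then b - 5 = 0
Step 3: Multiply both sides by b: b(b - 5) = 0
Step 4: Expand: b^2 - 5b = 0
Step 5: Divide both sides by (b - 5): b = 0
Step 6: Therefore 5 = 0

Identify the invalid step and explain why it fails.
Step 5: Divide both sides by (b - 5): b = 0

Step 5 divides both sides by (b - 5). However, since b = 5, we have (b - 5) = 0. Division by zero is undefined, making this step invalid.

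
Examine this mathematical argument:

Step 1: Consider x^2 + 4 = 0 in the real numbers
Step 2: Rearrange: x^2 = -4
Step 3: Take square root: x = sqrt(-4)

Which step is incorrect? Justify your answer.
Step 3: Take square root: x = sqrt(-4)

Step 3 takes the square root of -4, which is negative. In the real number system, the square root of a negative number is undefined. The equation x^2 + 4 = 0 has no real solutions. Square roots of negative numbers only exist in the complex numbers.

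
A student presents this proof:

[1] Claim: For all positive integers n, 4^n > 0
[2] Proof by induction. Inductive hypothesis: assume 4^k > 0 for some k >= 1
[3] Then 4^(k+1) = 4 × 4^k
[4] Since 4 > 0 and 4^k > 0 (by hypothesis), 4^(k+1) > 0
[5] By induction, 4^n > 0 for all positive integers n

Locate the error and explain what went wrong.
Step 5: By induction, 4^n > 0 for all positive integers n

Step 5 concludes the proof by induction, but no base case was ever established. A valid induction proof requires: (1) a base case proving 4^1 > 0, and (2) an inductive step showing IF 4^k > 0 THEN 4^(k+1) > 0. Steps 2-4 correctly establish the inductive step, but without the base case the conclusion in step 5 does not follow.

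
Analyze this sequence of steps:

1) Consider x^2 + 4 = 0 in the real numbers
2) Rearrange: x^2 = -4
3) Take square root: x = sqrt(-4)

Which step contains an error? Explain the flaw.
Step 3: Take square root: x = sqrt(-4)

Step 3 takes the square root of -4, which is negative. In the real number system, the square root of a negative number is undefined. The equation x^2 + 4 = 0 has no real solutions. Square roots of negative numbers only exist in the complex numbers.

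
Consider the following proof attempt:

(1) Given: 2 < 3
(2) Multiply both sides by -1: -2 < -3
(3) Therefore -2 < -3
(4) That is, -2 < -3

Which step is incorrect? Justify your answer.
Step 2: Multiply both sides by -1: -2 < -3

Step 2 multiplies both sides by -1 but fails to reverse the inequality sign. When multiplying (or dividing) an inequality by a negative number, the direction must be reversed. Since 2 < 3, we should get -2 > -3, i.e., -2 > -3.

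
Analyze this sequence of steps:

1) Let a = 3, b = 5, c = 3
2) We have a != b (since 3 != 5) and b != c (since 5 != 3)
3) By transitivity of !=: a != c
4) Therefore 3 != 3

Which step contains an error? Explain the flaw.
Step 3: By transitivity of !=: a != c

Step 3 incorrectly applies transitivity to the '!=' relation. Transitivity states: if a R b and b R c, then a R c. However, '!=' is not transitive. Counterexample: 3 != 5 and 5 != 3, but 3 = 3 (both equal 3). Transitivity holds for relations like <, <=, =, but not for !=.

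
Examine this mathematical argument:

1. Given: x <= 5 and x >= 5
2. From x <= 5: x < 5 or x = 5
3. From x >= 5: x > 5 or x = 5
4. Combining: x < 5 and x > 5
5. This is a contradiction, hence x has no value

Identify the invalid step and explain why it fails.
Step 4: Combining: x < 5 and x > 5

Step 4 incorrectly combines the conditions. From x <= 5 and x >= 5, the intersection is x = 5. The error treats the 'or' cases as 'and' requirements. The correct conclusion is that x = 5 is the unique solution, not that no solution exists.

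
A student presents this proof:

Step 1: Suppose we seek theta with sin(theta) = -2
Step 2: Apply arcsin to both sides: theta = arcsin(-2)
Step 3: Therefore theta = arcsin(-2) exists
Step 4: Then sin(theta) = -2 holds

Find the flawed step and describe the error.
Step 2: Apply arcsin to both sides: theta = arcsin(-2)

Step 2 applies arcsin to -2. However, arcsin(x) is only defined for x in [-1, 1] because sin(theta) can only produce values in that range. Since |-2| > 1, arcsin(-2) is undefined. There is no angle whose sine equals -2.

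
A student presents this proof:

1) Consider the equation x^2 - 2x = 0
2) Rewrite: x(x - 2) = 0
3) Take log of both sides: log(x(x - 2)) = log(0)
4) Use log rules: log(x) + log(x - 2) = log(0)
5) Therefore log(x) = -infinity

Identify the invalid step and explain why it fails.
Step 3: Take log of both sides: log(x(x - 2)) = log(0)

Step 3 takes the logarithm of both sides, resulting in log(0) on the right side. The logarithm is only defined for positive numbers; log(0) is undefined (approaches negative infinity). This operation is invalid.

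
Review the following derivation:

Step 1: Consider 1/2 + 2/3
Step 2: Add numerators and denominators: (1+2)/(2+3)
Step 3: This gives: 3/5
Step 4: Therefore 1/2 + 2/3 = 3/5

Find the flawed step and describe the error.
Step 2: Add numerators and denominators: (1+2)/(2+3)

Step 2 incorrectly adds fractions by separately adding numerators and denominators. This is wrong. The correct method requires a common denominator: 1/2 + 2/3 = (1×3 + 2×2)/(2×3) = 7/6 = 7/6. The method used gives 3/5, which is different.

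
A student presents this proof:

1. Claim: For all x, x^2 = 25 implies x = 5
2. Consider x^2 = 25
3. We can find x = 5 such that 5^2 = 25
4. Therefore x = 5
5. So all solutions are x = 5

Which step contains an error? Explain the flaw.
Step 4: Therefore x = 5

Step 4 incorrectly concludes that x = 5 is the only solution. The proof shows that x = 5 is A solution (existence), but does not show it is the ONLY solution (uniqueness). In fact, x = -5 is also a solution since (-5)^2 = 25. Finding one solution doesn't prove there are no others.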